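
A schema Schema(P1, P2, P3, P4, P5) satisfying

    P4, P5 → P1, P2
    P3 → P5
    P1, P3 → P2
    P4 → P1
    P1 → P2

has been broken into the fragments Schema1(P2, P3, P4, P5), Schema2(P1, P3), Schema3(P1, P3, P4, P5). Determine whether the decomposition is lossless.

Yes

Chase test. Columns are P1, P2, P3, P4, P5; row i has aⱼ where attribute j ∈ Schemai, else bᵢⱼ.
Initial tableau (one row per fragment):
  row 1: b11 a2 a3 a4 a5
  row 2: a1 b22 a3 b24 b25
  row 3: a1 b32 a3 a4 a5
Rows 1 and 3 agree on P4, P5; apply P4, P5→P1, P2 and equate their P1, P2 entries.
Rows 1 and 2 agree on P3; apply P3→P5 and equate their P5 entries.
Rows 1 and 2 agree on P1, P3; apply P1, P3→P2 and equate their P2 entries.
Row 1 is now all distinguished symbols — the join is lossless.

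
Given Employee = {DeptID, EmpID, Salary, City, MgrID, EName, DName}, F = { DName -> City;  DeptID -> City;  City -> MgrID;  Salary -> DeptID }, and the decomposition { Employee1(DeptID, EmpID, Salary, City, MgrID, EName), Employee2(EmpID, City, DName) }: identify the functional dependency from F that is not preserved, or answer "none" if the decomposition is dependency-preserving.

DName → City lies within Employee2.
DeptID → City lies within Employee1.
City → MgrID lies within Employee1.
Salary → DeptID lies within Employee1.
Every dependency is enforceable on the fragments, so the decomposition is dependency-preserving.

none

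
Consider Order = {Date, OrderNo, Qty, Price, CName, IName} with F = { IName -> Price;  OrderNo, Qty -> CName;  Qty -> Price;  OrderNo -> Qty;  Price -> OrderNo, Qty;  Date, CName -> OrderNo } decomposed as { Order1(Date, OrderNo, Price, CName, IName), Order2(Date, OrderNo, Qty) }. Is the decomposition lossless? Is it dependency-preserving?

Lossless test: (Date, OrderNo)⁺ = {Date, OrderNo, Qty, Price, CName}, which contains all of one fragment — lossless.
Dependency preservation: OrderNo, Qty → CName; Qty → Price; Price → OrderNo, Qty are not contained in any single fragment, but the restricted closure of each left-hand side across the fragments still reaches the right-hand side; the remaining FDs each lie inside some fragment. All dependencies are preserved.

lossless and dependency-preserving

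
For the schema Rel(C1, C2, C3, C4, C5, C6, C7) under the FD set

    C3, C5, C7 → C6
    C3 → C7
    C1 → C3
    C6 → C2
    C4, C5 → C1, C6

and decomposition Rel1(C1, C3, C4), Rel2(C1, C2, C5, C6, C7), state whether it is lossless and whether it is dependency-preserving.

Lossless test: (C1)⁺ = {C1, C3, C7}, which is a superkey of neither fragment — lossy.
Dependency preservation: the restricted closure of {C3, C5, C7} across the fragments never reaches {C6}, so C3, C5, C7 → C6 cannot be enforced without a join — not preserved.

lossy and not dependency-preserving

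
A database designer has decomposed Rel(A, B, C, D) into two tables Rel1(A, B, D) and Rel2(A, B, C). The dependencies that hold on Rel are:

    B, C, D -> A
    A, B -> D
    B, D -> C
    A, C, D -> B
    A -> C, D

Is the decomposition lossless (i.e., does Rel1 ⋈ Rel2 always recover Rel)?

Yes

Common attributes: Rel1 ∩ Rel2 = {A, B}.
Closure of {A, B}: A, B → D applies, adding D; B, D → C applies, adding C. So (A, B)⁺ = {A, B, C, D}.
This closure contains every attribute of Rel1, so Rel1 ∩ Rel2 → Rel1. The join is lossless.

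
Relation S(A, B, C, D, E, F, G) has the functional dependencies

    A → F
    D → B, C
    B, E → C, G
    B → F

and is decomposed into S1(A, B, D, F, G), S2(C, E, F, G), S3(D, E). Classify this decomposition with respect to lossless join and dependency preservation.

Lossless test (chase): Rows 1 and 3 agree on D; apply D→B, C and equate their B, C entries. Rows 1 and 3 agree on B; apply B→F and equate their F entries. No row becomes fully distinguished — the join is lossy.
Dependency preservation: the restricted closure of {D} across the fragments never reaches {B, C}, so D → B, C cannot be enforced without a join — not preserved.

lossy and not dependency-preserving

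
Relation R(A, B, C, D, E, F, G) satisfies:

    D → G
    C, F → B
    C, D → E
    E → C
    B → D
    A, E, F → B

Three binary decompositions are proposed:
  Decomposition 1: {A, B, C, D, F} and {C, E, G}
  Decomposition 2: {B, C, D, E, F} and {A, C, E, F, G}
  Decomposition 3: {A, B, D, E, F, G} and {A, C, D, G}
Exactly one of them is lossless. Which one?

Decomposition 2

Decomposition 1: common = {C}, closure = {C} → lossy.
Decomposition 2: common = {C, E, F}, closure = {B, C, D, E, F, G} → lossless.
Decomposition 3: common = {A, D, G}, closure = {A, D, G} → lossy.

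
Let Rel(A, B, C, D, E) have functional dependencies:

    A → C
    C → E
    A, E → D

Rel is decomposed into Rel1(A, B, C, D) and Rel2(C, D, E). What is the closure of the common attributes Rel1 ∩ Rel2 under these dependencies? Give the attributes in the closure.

C, D, E

Rel1 ∩ Rel2 = {C, D}.
C → E applies, adding E
Closure: {C, D, E}.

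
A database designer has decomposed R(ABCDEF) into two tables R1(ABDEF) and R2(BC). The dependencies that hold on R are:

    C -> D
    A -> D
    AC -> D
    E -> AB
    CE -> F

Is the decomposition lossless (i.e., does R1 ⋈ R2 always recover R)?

No

Common attributes: R1 ∩ R2 = {B}.
No dependency enlarges {B}, so (B)⁺ = {B}.
The closure contains neither all of R1 = {ABDEF} nor all of R2 = {BC}, so the common attributes are not a superkey of either fragment. The join is lossy.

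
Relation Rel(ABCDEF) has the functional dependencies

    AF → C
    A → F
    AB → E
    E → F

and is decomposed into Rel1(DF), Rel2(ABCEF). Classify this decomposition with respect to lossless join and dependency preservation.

lossy but dependency-preserving

Lossless test: (F)⁺ = {F}, which is a superkey of neither fragment — lossy.
Dependency preservation: every FD's attributes lie within a single fragment, so each can be enforced locally — preserved.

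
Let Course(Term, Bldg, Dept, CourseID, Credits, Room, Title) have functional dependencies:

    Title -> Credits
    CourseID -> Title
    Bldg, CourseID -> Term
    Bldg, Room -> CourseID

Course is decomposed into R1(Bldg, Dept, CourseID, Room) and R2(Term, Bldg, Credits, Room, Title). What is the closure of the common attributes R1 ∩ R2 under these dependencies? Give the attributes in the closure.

Term, Bldg, CourseID, Credits, Room, Title

R1 ∩ R2 = {Bldg, Room}.
Bldg, Room → CourseID applies, adding CourseID
CourseID → Title applies, adding Title
Bldg, CourseID → Term applies, adding Term
Title → Credits applies, adding Credits
Closure: {Term, Bldg, CourseID, Credits, Room, Title}.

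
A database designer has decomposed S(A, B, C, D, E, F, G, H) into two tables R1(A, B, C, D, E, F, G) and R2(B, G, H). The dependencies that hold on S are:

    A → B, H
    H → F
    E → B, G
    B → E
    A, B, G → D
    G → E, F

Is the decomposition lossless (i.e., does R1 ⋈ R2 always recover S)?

Common attributes: R1 ∩ R2 = {B, G}.
Closure of {B, G}: B → E applies, adding E; G → E, F applies, adding F. So (B, G)⁺ = {B, E, F, G}.
The closure contains neither all of R1 = {A, B, C, D, E, F, G} nor all of R2 = {B, G, H}, so the common attributes are not a superkey of either fragment. The join is lossy.

No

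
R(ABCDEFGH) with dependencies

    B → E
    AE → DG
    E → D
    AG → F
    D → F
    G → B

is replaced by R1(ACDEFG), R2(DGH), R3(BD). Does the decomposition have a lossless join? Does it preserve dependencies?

lossy and not dependency-preserving

Lossless test (chase): Rows 1 and 2 agree on D; apply D→F and equate their F entries. Rows 1 and 3 agree on D; apply D→F and equate their F entries. Rows 1 and 2 agree on G; apply G→B and equate their B entries. Rows 1 and 2 agree on B; apply B→E and equate their E entries. No row becomes fully distinguished — the join is lossy.
Dependency preservation: the restricted closure of {B} across the fragments never reaches {E}, so B → E cannot be enforced without a join — not preserved.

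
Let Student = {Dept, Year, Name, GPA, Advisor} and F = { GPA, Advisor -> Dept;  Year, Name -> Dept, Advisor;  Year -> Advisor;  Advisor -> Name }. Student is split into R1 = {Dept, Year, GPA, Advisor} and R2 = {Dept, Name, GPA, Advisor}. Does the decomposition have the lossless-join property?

Common attributes: R1 ∩ R2 = {Dept, GPA, Advisor}.
Closure of {Dept, GPA, Advisor}: Advisor → Name applies, adding Name. So (Dept, GPA, Advisor)⁺ = {Dept, Name, GPA, Advisor}.
This closure contains every attribute of R2, so R1 ∩ R2 → R2. The join is lossless.

Yes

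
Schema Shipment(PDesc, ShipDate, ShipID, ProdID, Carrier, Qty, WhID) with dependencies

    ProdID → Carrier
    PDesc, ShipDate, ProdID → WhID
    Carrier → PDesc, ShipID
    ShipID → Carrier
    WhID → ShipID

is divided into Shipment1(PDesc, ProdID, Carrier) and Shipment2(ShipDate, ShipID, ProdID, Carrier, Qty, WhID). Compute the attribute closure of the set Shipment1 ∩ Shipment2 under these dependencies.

Shipment1 ∩ Shipment2 = {ProdID, Carrier}.
Carrier → PDesc, ShipID applies, adding PDesc, ShipID
Closure: {PDesc, ShipID, ProdID, Carrier}.

PDesc, ShipID, ProdID, Carrier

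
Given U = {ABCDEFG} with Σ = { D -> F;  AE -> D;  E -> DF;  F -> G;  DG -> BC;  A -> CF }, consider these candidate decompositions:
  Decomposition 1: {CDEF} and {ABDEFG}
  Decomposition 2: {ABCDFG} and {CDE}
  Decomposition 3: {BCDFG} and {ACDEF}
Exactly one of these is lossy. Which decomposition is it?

Decomposition 2

Decomposition 1: common = {DEF}, closure = {BCDEFG} → lossless.
Decomposition 2: common = {CD}, closure = {BCDFG} → lossy.
Decomposition 3: common = {CDF}, closure = {BCDFG} → lossless.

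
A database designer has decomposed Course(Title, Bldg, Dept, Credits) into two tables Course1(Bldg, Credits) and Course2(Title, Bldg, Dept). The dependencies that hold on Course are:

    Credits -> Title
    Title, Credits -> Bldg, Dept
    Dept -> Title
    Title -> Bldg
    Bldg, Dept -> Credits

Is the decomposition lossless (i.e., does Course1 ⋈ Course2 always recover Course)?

No

Common attributes: Course1 ∩ Course2 = {Bldg}.
No dependency enlarges {Bldg}, so (Bldg)⁺ = {Bldg}.
The closure contains neither all of Course1 = {Bldg, Credits} nor all of Course2 = {Title, Bldg, Dept}, so the common attributes are not a superkey of either fragment. The join is lossy.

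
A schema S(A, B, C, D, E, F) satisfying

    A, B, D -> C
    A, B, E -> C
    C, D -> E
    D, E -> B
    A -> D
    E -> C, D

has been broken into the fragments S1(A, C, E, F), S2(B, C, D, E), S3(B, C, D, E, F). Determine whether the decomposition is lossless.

Chase test. Columns are A, B, C, D, E, F; row i has aⱼ where attribute j ∈ Si, else bᵢⱼ.
Initial tableau (one row per fragment):
  row 1: a1 b12 a3 b14 a5 a6
  row 2: b21 a2 a3 a4 a5 b26
  row 3: b31 a2 a3 a4 a5 a6
Rows 1 and 2 agree on E; apply E→C, D and equate their C, D entries.
Rows 1 and 2 agree on D, E; apply D, E→B and equate their B entries.
Row 1 is now all distinguished symbols — the join is lossless.

Yes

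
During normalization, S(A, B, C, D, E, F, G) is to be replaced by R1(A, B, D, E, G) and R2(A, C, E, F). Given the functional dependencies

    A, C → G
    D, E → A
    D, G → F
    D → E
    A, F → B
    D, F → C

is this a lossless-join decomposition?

Common attributes: R1 ∩ R2 = {A, E}.
No dependency enlarges {A, E}, so (A, E)⁺ = {A, E}.
The closure contains neither all of R1 = {A, B, D, E, G} nor all of R2 = {A, C, E, F}, so the common attributes are not a superkey of either fragment. The join is lossy.

No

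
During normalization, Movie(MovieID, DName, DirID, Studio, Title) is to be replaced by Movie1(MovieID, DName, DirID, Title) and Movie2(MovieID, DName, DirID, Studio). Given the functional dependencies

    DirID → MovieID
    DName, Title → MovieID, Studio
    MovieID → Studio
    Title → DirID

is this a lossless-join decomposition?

Common attributes: Movie1 ∩ Movie2 = {MovieID, DName, DirID}.
Closure of {MovieID, DName, DirID}: MovieID → Studio applies, adding Studio. So (MovieID, DName, DirID)⁺ = {MovieID, DName, DirID, Studio}.
This closure contains every attribute of Movie2, so Movie1 ∩ Movie2 → Movie2. The join is lossless.

Yes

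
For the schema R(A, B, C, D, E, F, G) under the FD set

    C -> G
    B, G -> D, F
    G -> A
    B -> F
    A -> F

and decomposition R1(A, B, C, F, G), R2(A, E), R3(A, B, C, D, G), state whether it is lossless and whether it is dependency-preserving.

lossy but dependency-preserving

Lossless test (chase): Rows 1 and 3 agree on B, G; apply B, G→D, F and equate their D, F entries. Rows 1 and 2 agree on A; apply A→F and equate their F entries. No row becomes fully distinguished — the join is lossy.
Dependency preservation: B, G → D, F is not contained in any single fragment, but the restricted closure of its left-hand side across the fragments still reaches the right-hand side; the remaining FDs each lie inside some fragment. All dependencies are preserved.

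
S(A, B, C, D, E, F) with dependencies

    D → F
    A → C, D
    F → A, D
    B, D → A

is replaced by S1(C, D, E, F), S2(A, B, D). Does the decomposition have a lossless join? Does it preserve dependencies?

lossy but dependency-preserving

Lossless test: (D)⁺ = {A, C, D, F}, which is a superkey of neither fragment — lossy.
Dependency preservation: A → C, D; F → A, D are not contained in any single fragment, but the restricted closure of each left-hand side across the fragments still reaches the right-hand side; the remaining FDs each lie inside some fragment. All dependencies are preserved.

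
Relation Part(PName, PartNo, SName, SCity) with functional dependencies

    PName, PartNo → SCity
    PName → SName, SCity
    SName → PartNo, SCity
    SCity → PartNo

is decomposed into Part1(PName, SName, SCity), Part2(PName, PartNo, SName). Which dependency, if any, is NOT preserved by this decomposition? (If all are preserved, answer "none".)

SCity → PartNo

Check SCity → PartNo: no single fragment contains all of {PartNo, SCity}, and the restricted closure of {SCity} across the fragments never reaches {PartNo}.
PName, PartNo → SCity is preserved.
PName → SName, SCity is preserved.
SName → PartNo, SCity is preserved.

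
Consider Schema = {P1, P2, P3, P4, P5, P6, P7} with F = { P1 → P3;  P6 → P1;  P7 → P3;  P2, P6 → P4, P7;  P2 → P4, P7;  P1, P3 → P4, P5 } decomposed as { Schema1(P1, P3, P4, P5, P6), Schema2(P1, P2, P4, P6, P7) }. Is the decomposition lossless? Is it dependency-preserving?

lossless but not dependency-preserving

Lossless test: (P1, P4, P6)⁺ = {P1, P3, P4, P5, P6}, which contains all of one fragment — lossless.
Dependency preservation: the restricted closure of {P7} across the fragments never reaches {P3}, so P7 → P3 cannot be enforced without a join — not preserved.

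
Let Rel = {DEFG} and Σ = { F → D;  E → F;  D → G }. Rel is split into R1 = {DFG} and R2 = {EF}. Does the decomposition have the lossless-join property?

Common attributes: R1 ∩ R2 = {F}.
Closure of {F}: F → D applies, adding D; D → G applies, adding G. So (F)⁺ = {DFG}.
This closure contains every attribute of R1, so R1 ∩ R2 → R1. The join is lossless.

Yes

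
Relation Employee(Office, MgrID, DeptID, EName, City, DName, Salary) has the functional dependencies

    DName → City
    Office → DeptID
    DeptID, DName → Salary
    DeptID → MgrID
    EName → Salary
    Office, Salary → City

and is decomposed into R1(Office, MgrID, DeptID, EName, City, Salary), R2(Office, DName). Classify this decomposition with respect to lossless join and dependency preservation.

lossy and not dependency-preserving

Lossless test: (Office)⁺ = {Office, MgrID, DeptID}, which is a superkey of neither fragment — lossy.
Dependency preservation: the restricted closure of {DName} across the fragments never reaches {City}, so DName → City cannot be enforced without a join — not preserved.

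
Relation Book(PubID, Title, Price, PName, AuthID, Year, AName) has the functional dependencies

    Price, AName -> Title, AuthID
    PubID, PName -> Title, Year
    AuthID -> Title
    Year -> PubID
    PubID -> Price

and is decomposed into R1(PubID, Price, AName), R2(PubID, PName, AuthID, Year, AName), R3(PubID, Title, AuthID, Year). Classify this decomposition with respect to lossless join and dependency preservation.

lossless but not dependency-preserving

Lossless test (chase): Rows 2 and 3 agree on AuthID; apply AuthID→Title and equate their Title entries. Rows 1 and 2 agree on PubID; apply PubID→Price and equate their Price entries. Rows 1 and 3 agree on PubID; apply PubID→Price and equate their Price entries. Rows 1 and 2 agree on Price, AName; apply Price, AName→Title, AuthID and equate their Title, AuthID entries. Row 2 is now all distinguished symbols — the join is lossless.
Dependency preservation: the restricted closure of {Price, AName} across the fragments never reaches {Title, AuthID}, so Price, AName → Title, AuthID cannot be enforced without a join — not preserved.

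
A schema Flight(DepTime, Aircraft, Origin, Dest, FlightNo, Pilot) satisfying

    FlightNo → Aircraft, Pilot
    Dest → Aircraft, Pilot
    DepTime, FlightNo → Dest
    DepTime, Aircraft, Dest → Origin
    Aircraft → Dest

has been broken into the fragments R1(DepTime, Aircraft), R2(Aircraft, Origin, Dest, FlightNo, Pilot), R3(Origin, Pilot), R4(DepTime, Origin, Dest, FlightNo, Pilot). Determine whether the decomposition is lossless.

Chase test. Columns are DepTime, Aircraft, Origin, Dest, FlightNo, Pilot; row i has aⱼ where attribute j ∈ Ri, else bᵢⱼ.
Initial tableau (one row per fragment):
  row 1: a1 a2 b13 b14 b15 b16
  row 2: b21 a2 a3 a4 a5 a6
  row 3: b31 b32 a3 b34 b35 a6
  row 4: a1 b42 a3 a4 a5 a6
Rows 2 and 4 agree on FlightNo; apply FlightNo→Aircraft, Pilot and equate their Aircraft, Pilot entries.
Rows 1 and 2 agree on Aircraft; apply Aircraft→Dest and equate their Dest entries.
Rows 1 and 2 agree on Dest; apply Dest→Aircraft, Pilot and equate their Aircraft, Pilot entries.
Rows 1 and 4 agree on DepTime, Aircraft, Dest; apply DepTime, Aircraft, Dest→Origin and equate their Origin entries.
Row 4 is now all distinguished symbols — the join is lossless.

Yes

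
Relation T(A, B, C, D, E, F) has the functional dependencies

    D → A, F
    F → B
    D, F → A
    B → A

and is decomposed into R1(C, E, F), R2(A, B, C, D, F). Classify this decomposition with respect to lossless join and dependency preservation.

Lossless test: (C, F)⁺ = {A, B, C, F}, which is a superkey of neither fragment — lossy.
Dependency preservation: every FD's attributes lie within a single fragment, so each can be enforced locally — preserved.

lossy but dependency-preserving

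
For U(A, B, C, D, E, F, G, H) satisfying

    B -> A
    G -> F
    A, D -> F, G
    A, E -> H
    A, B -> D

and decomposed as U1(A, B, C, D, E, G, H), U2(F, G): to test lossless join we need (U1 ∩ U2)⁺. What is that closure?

U1 ∩ U2 = {G}.
G → F applies, adding F
Closure: {F, G}.

F, G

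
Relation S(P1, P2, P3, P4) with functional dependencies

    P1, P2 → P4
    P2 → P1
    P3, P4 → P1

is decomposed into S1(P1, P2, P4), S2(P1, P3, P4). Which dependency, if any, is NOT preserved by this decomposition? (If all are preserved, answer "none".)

P1, P2 → P4 lies within S1.
P2 → P1 lies within S1.
P3, P4 → P1 lies within S2.
Every dependency is enforceable on the fragments, so the decomposition is dependency-preserving.

none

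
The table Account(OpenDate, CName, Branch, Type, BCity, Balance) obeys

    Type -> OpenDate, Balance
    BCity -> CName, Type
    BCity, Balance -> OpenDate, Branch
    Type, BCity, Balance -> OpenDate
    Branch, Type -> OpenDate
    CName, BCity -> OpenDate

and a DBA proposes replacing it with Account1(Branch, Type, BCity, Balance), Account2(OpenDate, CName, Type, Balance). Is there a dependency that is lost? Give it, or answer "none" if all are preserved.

BCity -> CName, Type

Check BCity → CName, Type: no single fragment contains all of {CName, Type, BCity}, and the restricted closure of {BCity} across the fragments never reaches {CName, Type}.
Type → OpenDate, Balance is preserved.
BCity, Balance → OpenDate, Branch is preserved.
Type, BCity, Balance → OpenDate is preserved.
Branch, Type → OpenDate is preserved.
CName, BCity → OpenDate is preserved.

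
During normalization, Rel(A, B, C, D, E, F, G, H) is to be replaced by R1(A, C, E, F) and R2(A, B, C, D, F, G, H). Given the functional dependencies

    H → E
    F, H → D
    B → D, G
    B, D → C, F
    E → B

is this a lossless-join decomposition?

No

Common attributes: R1 ∩ R2 = {A, C, F}.
No dependency enlarges {A, C, F}, so (A, C, F)⁺ = {A, C, F}.
The closure contains neither all of R1 = {A, C, E, F} nor all of R2 = {A, B, C, D, F, G, H}, so the common attributes are not a superkey of either fragment. The join is lossy.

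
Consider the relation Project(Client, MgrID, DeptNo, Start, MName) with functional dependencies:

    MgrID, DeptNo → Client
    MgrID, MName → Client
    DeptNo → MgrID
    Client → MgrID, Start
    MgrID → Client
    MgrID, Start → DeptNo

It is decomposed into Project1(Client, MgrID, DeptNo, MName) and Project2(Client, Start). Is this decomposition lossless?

Yes

Common attributes: Project1 ∩ Project2 = {Client}.
Closure of {Client}: Client → MgrID, Start applies, adding MgrID, Start; MgrID, Start → DeptNo applies, adding DeptNo. So (Client)⁺ = {Client, MgrID, DeptNo, Start}.
This closure contains every attribute of Project2, so Project1 ∩ Project2 → Project2. The join is lossless.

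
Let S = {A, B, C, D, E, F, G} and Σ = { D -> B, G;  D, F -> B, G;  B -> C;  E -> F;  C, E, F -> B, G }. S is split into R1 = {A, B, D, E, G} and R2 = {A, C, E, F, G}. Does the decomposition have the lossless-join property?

Common attributes: R1 ∩ R2 = {A, E, G}.
Closure of {A, E, G}: E → F applies, adding F. So (A, E, G)⁺ = {A, E, F, G}.
The closure contains neither all of R1 = {A, B, D, E, G} nor all of R2 = {A, C, E, F, G}, so the common attributes are not a superkey of either fragment. The join is lossy.

No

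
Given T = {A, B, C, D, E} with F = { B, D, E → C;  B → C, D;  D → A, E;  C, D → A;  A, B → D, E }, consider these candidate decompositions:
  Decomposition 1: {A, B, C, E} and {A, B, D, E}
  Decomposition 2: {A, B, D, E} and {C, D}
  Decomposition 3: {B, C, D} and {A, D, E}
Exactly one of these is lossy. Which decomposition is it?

Decomposition 2

Decomposition 1: common = {A, B, E}, closure = {A, B, C, D, E} → lossless.
Decomposition 2: common = {D}, closure = {A, D, E} → lossy.
Decomposition 3: common = {D}, closure = {A, D, E} → lossless.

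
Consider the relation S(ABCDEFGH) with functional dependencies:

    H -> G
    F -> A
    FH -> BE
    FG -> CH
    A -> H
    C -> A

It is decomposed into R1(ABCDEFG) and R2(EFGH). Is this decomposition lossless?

Common attributes: R1 ∩ R2 = {EFG}.
Closure of {EFG}: F → A applies, adding A; FG → CH applies, adding CH; FH → BE applies, adding B. So (EFG)⁺ = {ABCEFGH}.
This closure contains every attribute of R2, so R1 ∩ R2 → R2. The join is lossless.

Yes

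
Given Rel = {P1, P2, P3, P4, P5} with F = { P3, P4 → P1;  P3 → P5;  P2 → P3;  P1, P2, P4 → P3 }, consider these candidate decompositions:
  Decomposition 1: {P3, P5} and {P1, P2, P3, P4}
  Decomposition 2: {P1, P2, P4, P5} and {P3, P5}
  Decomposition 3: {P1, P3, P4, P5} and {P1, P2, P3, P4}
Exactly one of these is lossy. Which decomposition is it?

Decomposition 1: common = {P3}, closure = {P3, P5} → lossless.
Decomposition 2: common = {P5}, closure = {P5} → lossy.
Decomposition 3: common = {P1, P3, P4}, closure = {P1, P3, P4, P5} → lossless.

Decomposition 2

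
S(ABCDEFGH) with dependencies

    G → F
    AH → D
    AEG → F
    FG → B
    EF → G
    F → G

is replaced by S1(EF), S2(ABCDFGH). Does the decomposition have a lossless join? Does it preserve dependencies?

lossy but dependency-preserving

Lossless test: (F)⁺ = {BFG}, which is a superkey of neither fragment — lossy.
Dependency preservation: AEG → F; EF → G are not contained in any single fragment, but the restricted closure of each left-hand side across the fragments still reaches the right-hand side; the remaining FDs each lie inside some fragment. All dependencies are preserved.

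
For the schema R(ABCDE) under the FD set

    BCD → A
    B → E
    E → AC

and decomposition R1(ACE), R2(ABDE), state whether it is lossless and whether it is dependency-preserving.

lossless and dependency-preserving

Lossless test: (AE)⁺ = {ACE}, which contains all of one fragment — lossless.
Dependency preservation: BCD → A is not contained in any single fragment, but the restricted closure of its left-hand side across the fragments still reaches the right-hand side; the remaining FDs each lie inside some fragment. All dependencies are preserved.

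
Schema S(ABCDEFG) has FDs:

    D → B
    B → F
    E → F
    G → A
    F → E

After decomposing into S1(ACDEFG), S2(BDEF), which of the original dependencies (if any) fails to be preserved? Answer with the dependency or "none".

none

D → B lies within S2.
B → F lies within S2.
E → F lies within S1.
G → A lies within S1.
F → E lies within S1.
Every dependency is enforceable on the fragments, so the decomposition is dependency-preserving.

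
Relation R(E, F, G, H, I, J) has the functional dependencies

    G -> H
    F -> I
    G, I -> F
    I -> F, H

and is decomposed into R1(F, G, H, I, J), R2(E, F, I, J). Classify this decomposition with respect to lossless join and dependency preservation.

lossy but dependency-preserving

Lossless test: (F, I, J)⁺ = {F, H, I, J}, which is a superkey of neither fragment — lossy.
Dependency preservation: every FD's attributes lie within a single fragment, so each can be enforced locally — preserved.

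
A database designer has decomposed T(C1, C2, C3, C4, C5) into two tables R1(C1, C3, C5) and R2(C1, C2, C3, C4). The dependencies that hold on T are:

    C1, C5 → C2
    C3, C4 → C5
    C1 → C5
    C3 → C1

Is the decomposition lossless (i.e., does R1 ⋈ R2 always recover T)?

Common attributes: R1 ∩ R2 = {C1, C3}.
Closure of {C1, C3}: C1 → C5 applies, adding C5; C1, C5 → C2 applies, adding C2. So (C1, C3)⁺ = {C1, C2, C3, C5}.
This closure contains every attribute of R1, so R1 ∩ R2 → R1. The join is lossless.

Yes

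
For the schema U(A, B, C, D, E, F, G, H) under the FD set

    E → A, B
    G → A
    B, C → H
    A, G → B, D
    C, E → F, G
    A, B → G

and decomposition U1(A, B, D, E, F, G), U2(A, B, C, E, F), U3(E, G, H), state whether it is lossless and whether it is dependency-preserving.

lossy and not dependency-preserving

Lossless test (chase): Rows 1 and 3 agree on E; apply E→A, B and equate their A, B entries. Rows 1 and 3 agree on A, G; apply A, G→B, D and equate their B, D entries. Rows 1 and 2 agree on A, B; apply A, B→G and equate their G entries. Rows 1 and 2 agree on A, G; apply A, G→B, D and equate their B, D entries. No row becomes fully distinguished — the join is lossy.
Dependency preservation: the restricted closure of {B, C} across the fragments never reaches {H}, so B, C → H cannot be enforced without a join — not preserved.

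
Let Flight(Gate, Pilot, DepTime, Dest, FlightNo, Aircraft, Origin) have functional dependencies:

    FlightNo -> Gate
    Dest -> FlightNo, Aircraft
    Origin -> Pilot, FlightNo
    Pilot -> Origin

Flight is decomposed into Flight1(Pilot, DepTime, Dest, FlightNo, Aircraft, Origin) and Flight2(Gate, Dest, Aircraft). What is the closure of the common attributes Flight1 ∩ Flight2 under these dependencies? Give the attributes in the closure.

Gate, Dest, FlightNo, Aircraft

Flight1 ∩ Flight2 = {Dest, Aircraft}.
Dest → FlightNo, Aircraft applies, adding FlightNo
FlightNo → Gate applies, adding Gate
Closure: {Gate, Dest, FlightNo, Aircraft}.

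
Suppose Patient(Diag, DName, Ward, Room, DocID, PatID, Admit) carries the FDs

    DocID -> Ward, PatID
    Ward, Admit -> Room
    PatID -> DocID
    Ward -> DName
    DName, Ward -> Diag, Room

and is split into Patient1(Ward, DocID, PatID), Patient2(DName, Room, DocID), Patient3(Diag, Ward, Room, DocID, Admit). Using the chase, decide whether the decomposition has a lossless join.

Chase test. Columns are Diag, DName, Ward, Room, DocID, PatID, Admit; row i has aⱼ where attribute j ∈ Patienti, else bᵢⱼ.
Initial tableau (one row per fragment):
  row 1: b11 b12 a3 b14 a5 a6 b17
  row 2: b21 a2 b23 a4 a5 b26 b27
  row 3: a1 b32 a3 a4 a5 b36 a7
Rows 1 and 2 agree on DocID; apply DocID→Ward, PatID and equate their Ward, PatID entries.
Rows 1 and 3 agree on DocID; apply DocID→Ward, PatID and equate their Ward, PatID entries.
Rows 1 and 2 agree on Ward; apply Ward→DName and equate their DName entries.
Rows 1 and 3 agree on Ward; apply Ward→DName and equate their DName entries.
Rows 1 and 2 agree on DName, Ward; apply DName, Ward→Diag, Room and equate their Diag, Room entries.
Rows 1 and 3 agree on DName, Ward; apply DName, Ward→Diag, Room and equate their Diag, Room entries.
Row 3 is now all distinguished symbols — the join is lossless.

Yes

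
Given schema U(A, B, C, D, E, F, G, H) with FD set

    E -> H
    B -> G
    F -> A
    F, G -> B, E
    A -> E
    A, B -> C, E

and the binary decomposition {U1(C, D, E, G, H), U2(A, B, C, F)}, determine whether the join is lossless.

Common attributes: U1 ∩ U2 = {C}.
No dependency enlarges {C}, so (C)⁺ = {C}.
The closure contains neither all of U1 = {C, D, E, G, H} nor all of U2 = {A, B, C, F}, so the common attributes are not a superkey of either fragment. The join is lossy.

No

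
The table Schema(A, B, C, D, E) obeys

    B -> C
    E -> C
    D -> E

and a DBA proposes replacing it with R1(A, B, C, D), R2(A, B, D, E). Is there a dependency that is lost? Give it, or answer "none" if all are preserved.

E -> C

Check E → C: no single fragment contains all of {C, E}, and the restricted closure of {E} across the fragments never reaches {C}.
B → C is preserved.
D → E is preserved.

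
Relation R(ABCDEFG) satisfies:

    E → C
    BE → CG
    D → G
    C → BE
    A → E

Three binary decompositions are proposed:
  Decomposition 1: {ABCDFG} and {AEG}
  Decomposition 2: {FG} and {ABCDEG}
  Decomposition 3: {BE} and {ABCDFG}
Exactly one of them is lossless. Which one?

Decomposition 1: common = {AG}, closure = {ABCEG} → lossless.
Decomposition 2: common = {G}, closure = {G} → lossy.
Decomposition 3: common = {B}, closure = {B} → lossy.

Decomposition 1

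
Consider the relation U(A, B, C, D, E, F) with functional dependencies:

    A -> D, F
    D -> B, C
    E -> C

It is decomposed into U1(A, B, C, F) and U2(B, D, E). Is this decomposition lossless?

Common attributes: U1 ∩ U2 = {B}.
No dependency enlarges {B}, so (B)⁺ = {B}.
The closure contains neither all of U1 = {A, B, C, F} nor all of U2 = {B, D, E}, so the common attributes are not a superkey of either fragment. The join is lossy.

No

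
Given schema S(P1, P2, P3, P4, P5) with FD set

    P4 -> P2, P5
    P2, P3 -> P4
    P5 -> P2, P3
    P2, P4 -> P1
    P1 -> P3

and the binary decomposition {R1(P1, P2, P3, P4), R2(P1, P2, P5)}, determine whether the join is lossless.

Yes

Common attributes: R1 ∩ R2 = {P1, P2}.
Closure of {P1, P2}: P1 → P3 applies, adding P3; P2, P3 → P4 applies, adding P4; P4 → P2, P5 applies, adding P5. So (P1, P2)⁺ = {P1, P2, P3, P4, P5}.
This closure contains every attribute of R1, so R1 ∩ R2 → R1. The join is lossless.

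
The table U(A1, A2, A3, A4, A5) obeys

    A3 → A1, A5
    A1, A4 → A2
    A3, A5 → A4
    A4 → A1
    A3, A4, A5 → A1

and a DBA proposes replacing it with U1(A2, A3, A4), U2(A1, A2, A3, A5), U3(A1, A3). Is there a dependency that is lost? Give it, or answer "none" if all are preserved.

A4 → A1

Check A4 → A1: no single fragment contains all of {A1, A4}, and the restricted closure of {A4} across the fragments never reaches {A1}.
A3 → A1, A5 is preserved.
A1, A4 → A2 is preserved.
A3, A5 → A4 is preserved.
A3, A4, A5 → A1 is preserved.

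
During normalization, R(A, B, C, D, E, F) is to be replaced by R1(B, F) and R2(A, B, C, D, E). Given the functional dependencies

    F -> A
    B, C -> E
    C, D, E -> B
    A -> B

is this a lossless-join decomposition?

Common attributes: R1 ∩ R2 = {B}.
No dependency enlarges {B}, so (B)⁺ = {B}.
The closure contains neither all of R1 = {B, F} nor all of R2 = {A, B, C, D, E}, so the common attributes are not a superkey of either fragment. The join is lossy.

No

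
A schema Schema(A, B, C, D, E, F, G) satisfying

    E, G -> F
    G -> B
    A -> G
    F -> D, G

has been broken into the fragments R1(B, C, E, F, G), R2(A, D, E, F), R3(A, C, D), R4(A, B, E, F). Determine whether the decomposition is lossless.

Chase test. Columns are A, B, C, D, E, F, G; row i has aⱼ where attribute j ∈ Ri, else bᵢⱼ.
Initial tableau (one row per fragment):
  row 1: b11 a2 a3 b14 a5 a6 a7
  row 2: a1 b22 b23 a4 a5 a6 b27
  row 3: a1 b32 a3 a4 b35 b36 b37
  row 4: a1 a2 b43 b44 a5 a6 b47
Rows 2 and 3 agree on A; apply A→G and equate their G entries.
Rows 2 and 4 agree on A; apply A→G and equate their G entries.
Rows 1 and 2 agree on F; apply F→D, G and equate their D, G entries.
Rows 1 and 4 agree on F; apply F→D, G and equate their D, G entries.
Rows 1 and 2 agree on G; apply G→B and equate their B entries.
Rows 1 and 3 agree on G; apply G→B and equate their B entries.
No row becomes fully distinguished — the join is lossy.

No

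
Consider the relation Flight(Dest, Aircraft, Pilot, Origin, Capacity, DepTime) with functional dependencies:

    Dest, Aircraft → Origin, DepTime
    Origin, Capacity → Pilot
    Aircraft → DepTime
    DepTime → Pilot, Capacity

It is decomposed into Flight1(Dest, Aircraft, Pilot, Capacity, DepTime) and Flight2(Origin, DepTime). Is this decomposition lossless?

Common attributes: Flight1 ∩ Flight2 = {DepTime}.
Closure of {DepTime}: DepTime → Pilot, Capacity applies, adding Pilot, Capacity. So (DepTime)⁺ = {Pilot, Capacity, DepTime}.
The closure contains neither all of Flight1 = {Dest, Aircraft, Pilot, Capacity, DepTime} nor all of Flight2 = {Origin, DepTime}, so the common attributes are not a superkey of either fragment. The join is lossy.

No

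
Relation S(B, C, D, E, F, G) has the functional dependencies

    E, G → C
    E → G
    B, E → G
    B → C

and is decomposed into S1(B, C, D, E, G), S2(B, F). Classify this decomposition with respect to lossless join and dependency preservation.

Lossless test: (B)⁺ = {B, C}, which is a superkey of neither fragment — lossy.
Dependency preservation: every FD's attributes lie within a single fragment, so each can be enforced locally — preserved.

lossy but dependency-preserving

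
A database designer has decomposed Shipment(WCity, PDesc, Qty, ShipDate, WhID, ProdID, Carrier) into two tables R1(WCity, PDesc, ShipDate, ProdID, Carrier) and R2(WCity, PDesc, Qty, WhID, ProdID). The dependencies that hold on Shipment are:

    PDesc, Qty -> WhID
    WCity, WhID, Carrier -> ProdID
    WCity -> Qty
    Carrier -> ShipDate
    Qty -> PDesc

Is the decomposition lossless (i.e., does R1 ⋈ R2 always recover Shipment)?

Common attributes: R1 ∩ R2 = {WCity, PDesc, ProdID}.
Closure of {WCity, PDesc, ProdID}: WCity → Qty applies, adding Qty; PDesc, Qty → WhID applies, adding WhID. So (WCity, PDesc, ProdID)⁺ = {WCity, PDesc, Qty, WhID, ProdID}.
This closure contains every attribute of R2, so R1 ∩ R2 → R2. The join is lossless.

Yes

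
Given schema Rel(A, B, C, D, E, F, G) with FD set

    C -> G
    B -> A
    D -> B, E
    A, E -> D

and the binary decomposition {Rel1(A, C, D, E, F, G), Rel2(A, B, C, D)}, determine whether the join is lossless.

Common attributes: Rel1 ∩ Rel2 = {A, C, D}.
Closure of {A, C, D}: C → G applies, adding G; D → B, E applies, adding B, E. So (A, C, D)⁺ = {A, B, C, D, E, G}.
This closure contains every attribute of Rel2, so Rel1 ∩ Rel2 → Rel2. The join is lossless.

Yes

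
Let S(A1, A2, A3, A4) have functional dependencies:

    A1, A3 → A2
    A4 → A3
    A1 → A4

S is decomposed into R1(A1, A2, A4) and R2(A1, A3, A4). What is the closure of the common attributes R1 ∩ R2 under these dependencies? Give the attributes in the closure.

A1, A2, A3, A4

R1 ∩ R2 = {A1, A4}.
A4 → A3 applies, adding A3
A1, A3 → A2 applies, adding A2
Closure: {A1, A2, A3, A4}.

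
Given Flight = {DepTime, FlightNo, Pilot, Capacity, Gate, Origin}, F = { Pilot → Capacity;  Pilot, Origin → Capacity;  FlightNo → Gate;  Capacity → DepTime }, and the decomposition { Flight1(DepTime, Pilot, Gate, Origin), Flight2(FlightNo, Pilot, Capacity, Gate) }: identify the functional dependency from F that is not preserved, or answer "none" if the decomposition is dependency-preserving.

Check Capacity → DepTime: no single fragment contains all of {DepTime, Capacity}, and the restricted closure of {Capacity} across the fragments never reaches {DepTime}.
Pilot → Capacity is preserved.
Pilot, Origin → Capacity is preserved.
FlightNo → Gate is preserved.

Capacity → DepTime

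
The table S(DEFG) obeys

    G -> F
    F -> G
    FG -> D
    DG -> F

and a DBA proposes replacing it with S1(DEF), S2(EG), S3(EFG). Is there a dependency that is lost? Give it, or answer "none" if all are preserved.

none

G → F lies within S3.
F → G lies within S3.
FG → D: restricted closure across fragments reaches D.
DG → F: restricted closure across fragments reaches F.
Every dependency is enforceable on the fragments, so the decomposition is dependency-preserving.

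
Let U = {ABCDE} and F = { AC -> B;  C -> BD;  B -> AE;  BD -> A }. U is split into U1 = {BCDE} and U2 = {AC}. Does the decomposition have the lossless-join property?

Common attributes: U1 ∩ U2 = {C}.
Closure of {C}: C → BD applies, adding BD; B → AE applies, adding AE. So (C)⁺ = {ABCDE}.
This closure contains every attribute of U1, so U1 ∩ U2 → U1. The join is lossless.

Yes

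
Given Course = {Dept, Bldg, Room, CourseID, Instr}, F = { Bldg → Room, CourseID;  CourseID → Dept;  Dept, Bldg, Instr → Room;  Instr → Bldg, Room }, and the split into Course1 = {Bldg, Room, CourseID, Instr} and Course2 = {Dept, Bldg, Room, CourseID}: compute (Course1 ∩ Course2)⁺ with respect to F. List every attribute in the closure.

Course1 ∩ Course2 = {Bldg, Room, CourseID}.
CourseID → Dept applies, adding Dept
Closure: {Dept, Bldg, Room, CourseID}.

Dept, Bldg, Room, CourseID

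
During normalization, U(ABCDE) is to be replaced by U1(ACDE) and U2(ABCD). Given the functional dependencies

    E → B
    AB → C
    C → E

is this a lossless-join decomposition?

Common attributes: U1 ∩ U2 = {ACD}.
Closure of {ACD}: C → E applies, adding E; E → B applies, adding B. So (ACD)⁺ = {ABCDE}.
This closure contains every attribute of U1, so U1 ∩ U2 → U1. The join is lossless.

Yes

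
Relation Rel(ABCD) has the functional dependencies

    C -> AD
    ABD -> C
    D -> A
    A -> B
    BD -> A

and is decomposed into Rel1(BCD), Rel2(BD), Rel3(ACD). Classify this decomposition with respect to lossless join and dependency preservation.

lossless but not dependency-preserving

Lossless test (chase): Rows 1 and 3 agree on C; apply C→AD and equate their AD entries. Rows 1 and 2 agree on D; apply D→A and equate their A entries. Rows 1 and 3 agree on A; apply A→B and equate their B entries. Rows 1 and 2 agree on ABD; apply ABD→C and equate their C entries. Row 1 is now all distinguished symbols — the join is lossless.
Dependency preservation: the restricted closure of {A} across the fragments never reaches {B}, so A → B cannot be enforced without a join — not preserved.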